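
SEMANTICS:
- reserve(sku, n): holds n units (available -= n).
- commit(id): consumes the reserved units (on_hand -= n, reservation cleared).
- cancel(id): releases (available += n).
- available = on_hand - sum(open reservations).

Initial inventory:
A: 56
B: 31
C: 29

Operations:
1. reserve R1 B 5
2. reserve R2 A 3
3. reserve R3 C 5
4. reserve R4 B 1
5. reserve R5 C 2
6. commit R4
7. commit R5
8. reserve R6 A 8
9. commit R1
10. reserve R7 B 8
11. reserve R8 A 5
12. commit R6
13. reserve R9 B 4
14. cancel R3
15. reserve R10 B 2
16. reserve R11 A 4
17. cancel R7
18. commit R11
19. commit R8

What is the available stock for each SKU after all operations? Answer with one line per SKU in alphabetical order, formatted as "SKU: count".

Step 1: reserve R1 B 5 -> on_hand[A=56 B=31 C=29] avail[A=56 B=26 C=29] open={R1}
Step 2: reserve R2 A 3 -> on_hand[A=56 B=31 C=29] avail[A=53 B=26 C=29] open={R1,R2}
Step 3: reserve R3 C 5 -> on_hand[A=56 B=31 C=29] avail[A=53 B=26 C=24] open={R1,R2,R3}
Step 4: reserve R4 B 1 -> on_hand[A=56 B=31 C=29] avail[A=53 B=25 C=24] open={R1,R2,R3,R4}
Step 5: reserve R5 C 2 -> on_hand[A=56 B=31 C=29] avail[A=53 B=25 C=22] open={R1,R2,R3,R4,R5}
Step 6: commit R4 -> on_hand[A=56 B=30 C=29] avail[A=53 B=25 C=22] open={R1,R2,R3,R5}
Step 7: commit R5 -> on_hand[A=56 B=30 C=27] avail[A=53 B=25 C=22] open={R1,R2,R3}
Step 8: reserve R6 A 8 -> on_hand[A=56 B=30 C=27] avail[A=45 B=25 C=22] open={R1,R2,R3,R6}
Step 9: commit R1 -> on_hand[A=56 B=25 C=27] avail[A=45 B=25 C=22] open={R2,R3,R6}
Step 10: reserve R7 B 8 -> on_hand[A=56 B=25 C=27] avail[A=45 B=17 C=22] open={R2,R3,R6,R7}
Step 11: reserve R8 A 5 -> on_hand[A=56 B=25 C=27] avail[A=40 B=17 C=22] open={R2,R3,R6,R7,R8}
Step 12: commit R6 -> on_hand[A=48 B=25 C=27] avail[A=40 B=17 C=22] open={R2,R3,R7,R8}
Step 13: reserve R9 B 4 -> on_hand[A=48 B=25 C=27] avail[A=40 B=13 C=22] open={R2,R3,R7,R8,R9}
Step 14: cancel R3 -> on_hand[A=48 B=25 C=27] avail[A=40 B=13 C=27] open={R2,R7,R8,R9}
Step 15: reserve R10 B 2 -> on_hand[A=48 B=25 C=27] avail[A=40 B=11 C=27] open={R10,R2,R7,R8,R9}
Step 16: reserve R11 A 4 -> on_hand[A=48 B=25 C=27] avail[A=36 B=11 C=27] open={R10,R11,R2,R7,R8,R9}
Step 17: cancel R7 -> on_hand[A=48 B=25 C=27] avail[A=36 B=19 C=27] open={R10,R11,R2,R8,R9}
Step 18: commit R11 -> on_hand[A=44 B=25 C=27] avail[A=36 B=19 C=27] open={R10,R2,R8,R9}
Step 19: commit R8 -> on_hand[A=39 B=25 C=27] avail[A=36 B=19 C=27] open={R10,R2,R9}

Answer: A: 36
B: 19
C: 27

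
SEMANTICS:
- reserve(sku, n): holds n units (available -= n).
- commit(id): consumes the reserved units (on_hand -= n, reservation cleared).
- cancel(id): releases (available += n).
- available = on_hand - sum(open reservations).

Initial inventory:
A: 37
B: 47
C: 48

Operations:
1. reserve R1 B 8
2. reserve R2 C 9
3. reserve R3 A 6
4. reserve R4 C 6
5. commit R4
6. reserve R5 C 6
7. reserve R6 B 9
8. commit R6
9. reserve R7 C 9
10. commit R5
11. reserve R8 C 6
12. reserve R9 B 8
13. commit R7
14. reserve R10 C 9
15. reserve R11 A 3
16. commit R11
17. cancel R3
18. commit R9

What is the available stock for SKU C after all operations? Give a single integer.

Step 1: reserve R1 B 8 -> on_hand[A=37 B=47 C=48] avail[A=37 B=39 C=48] open={R1}
Step 2: reserve R2 C 9 -> on_hand[A=37 B=47 C=48] avail[A=37 B=39 C=39] open={R1,R2}
Step 3: reserve R3 A 6 -> on_hand[A=37 B=47 C=48] avail[A=31 B=39 C=39] open={R1,R2,R3}
Step 4: reserve R4 C 6 -> on_hand[A=37 B=47 C=48] avail[A=31 B=39 C=33] open={R1,R2,R3,R4}
Step 5: commit R4 -> on_hand[A=37 B=47 C=42] avail[A=31 B=39 C=33] open={R1,R2,R3}
Step 6: reserve R5 C 6 -> on_hand[A=37 B=47 C=42] avail[A=31 B=39 C=27] open={R1,R2,R3,R5}
Step 7: reserve R6 B 9 -> on_hand[A=37 B=47 C=42] avail[A=31 B=30 C=27] open={R1,R2,R3,R5,R6}
Step 8: commit R6 -> on_hand[A=37 B=38 C=42] avail[A=31 B=30 C=27] open={R1,R2,R3,R5}
Step 9: reserve R7 C 9 -> on_hand[A=37 B=38 C=42] avail[A=31 B=30 C=18] open={R1,R2,R3,R5,R7}
Step 10: commit R5 -> on_hand[A=37 B=38 C=36] avail[A=31 B=30 C=18] open={R1,R2,R3,R7}
Step 11: reserve R8 C 6 -> on_hand[A=37 B=38 C=36] avail[A=31 B=30 C=12] open={R1,R2,R3,R7,R8}
Step 12: reserve R9 B 8 -> on_hand[A=37 B=38 C=36] avail[A=31 B=22 C=12] open={R1,R2,R3,R7,R8,R9}
Step 13: commit R7 -> on_hand[A=37 B=38 C=27] avail[A=31 B=22 C=12] open={R1,R2,R3,R8,R9}
Step 14: reserve R10 C 9 -> on_hand[A=37 B=38 C=27] avail[A=31 B=22 C=3] open={R1,R10,R2,R3,R8,R9}
Step 15: reserve R11 A 3 -> on_hand[A=37 B=38 C=27] avail[A=28 B=22 C=3] open={R1,R10,R11,R2,R3,R8,R9}
Step 16: commit R11 -> on_hand[A=34 B=38 C=27] avail[A=28 B=22 C=3] open={R1,R10,R2,R3,R8,R9}
Step 17: cancel R3 -> on_hand[A=34 B=38 C=27] avail[A=34 B=22 C=3] open={R1,R10,R2,R8,R9}
Step 18: commit R9 -> on_hand[A=34 B=30 C=27] avail[A=34 B=22 C=3] open={R1,R10,R2,R8}
Final available[C] = 3

Answer: 3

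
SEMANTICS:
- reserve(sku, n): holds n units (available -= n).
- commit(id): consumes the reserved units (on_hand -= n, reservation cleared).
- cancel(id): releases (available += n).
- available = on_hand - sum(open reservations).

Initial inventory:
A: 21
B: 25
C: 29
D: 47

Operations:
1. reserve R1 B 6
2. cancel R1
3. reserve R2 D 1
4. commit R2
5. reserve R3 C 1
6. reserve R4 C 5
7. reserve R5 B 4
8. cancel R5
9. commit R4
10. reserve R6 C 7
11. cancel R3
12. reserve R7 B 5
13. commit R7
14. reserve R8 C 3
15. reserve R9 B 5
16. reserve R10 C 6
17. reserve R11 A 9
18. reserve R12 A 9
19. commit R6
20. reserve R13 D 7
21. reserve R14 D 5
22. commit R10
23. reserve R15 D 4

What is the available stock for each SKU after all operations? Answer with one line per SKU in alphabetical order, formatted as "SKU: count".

Step 1: reserve R1 B 6 -> on_hand[A=21 B=25 C=29 D=47] avail[A=21 B=19 C=29 D=47] open={R1}
Step 2: cancel R1 -> on_hand[A=21 B=25 C=29 D=47] avail[A=21 B=25 C=29 D=47] open={}
Step 3: reserve R2 D 1 -> on_hand[A=21 B=25 C=29 D=47] avail[A=21 B=25 C=29 D=46] open={R2}
Step 4: commit R2 -> on_hand[A=21 B=25 C=29 D=46] avail[A=21 B=25 C=29 D=46] open={}
Step 5: reserve R3 C 1 -> on_hand[A=21 B=25 C=29 D=46] avail[A=21 B=25 C=28 D=46] open={R3}
Step 6: reserve R4 C 5 -> on_hand[A=21 B=25 C=29 D=46] avail[A=21 B=25 C=23 D=46] open={R3,R4}
Step 7: reserve R5 B 4 -> on_hand[A=21 B=25 C=29 D=46] avail[A=21 B=21 C=23 D=46] open={R3,R4,R5}
Step 8: cancel R5 -> on_hand[A=21 B=25 C=29 D=46] avail[A=21 B=25 C=23 D=46] open={R3,R4}
Step 9: commit R4 -> on_hand[A=21 B=25 C=24 D=46] avail[A=21 B=25 C=23 D=46] open={R3}
Step 10: reserve R6 C 7 -> on_hand[A=21 B=25 C=24 D=46] avail[A=21 B=25 C=16 D=46] open={R3,R6}
Step 11: cancel R3 -> on_hand[A=21 B=25 C=24 D=46] avail[A=21 B=25 C=17 D=46] open={R6}
Step 12: reserve R7 B 5 -> on_hand[A=21 B=25 C=24 D=46] avail[A=21 B=20 C=17 D=46] open={R6,R7}
Step 13: commit R7 -> on_hand[A=21 B=20 C=24 D=46] avail[A=21 B=20 C=17 D=46] open={R6}
Step 14: reserve R8 C 3 -> on_hand[A=21 B=20 C=24 D=46] avail[A=21 B=20 C=14 D=46] open={R6,R8}
Step 15: reserve R9 B 5 -> on_hand[A=21 B=20 C=24 D=46] avail[A=21 B=15 C=14 D=46] open={R6,R8,R9}
Step 16: reserve R10 C 6 -> on_hand[A=21 B=20 C=24 D=46] avail[A=21 B=15 C=8 D=46] open={R10,R6,R8,R9}
Step 17: reserve R11 A 9 -> on_hand[A=21 B=20 C=24 D=46] avail[A=12 B=15 C=8 D=46] open={R10,R11,R6,R8,R9}
Step 18: reserve R12 A 9 -> on_hand[A=21 B=20 C=24 D=46] avail[A=3 B=15 C=8 D=46] open={R10,R11,R12,R6,R8,R9}
Step 19: commit R6 -> on_hand[A=21 B=20 C=17 D=46] avail[A=3 B=15 C=8 D=46] open={R10,R11,R12,R8,R9}
Step 20: reserve R13 D 7 -> on_hand[A=21 B=20 C=17 D=46] avail[A=3 B=15 C=8 D=39] open={R10,R11,R12,R13,R8,R9}
Step 21: reserve R14 D 5 -> on_hand[A=21 B=20 C=17 D=46] avail[A=3 B=15 C=8 D=34] open={R10,R11,R12,R13,R14,R8,R9}
Step 22: commit R10 -> on_hand[A=21 B=20 C=11 D=46] avail[A=3 B=15 C=8 D=34] open={R11,R12,R13,R14,R8,R9}
Step 23: reserve R15 D 4 -> on_hand[A=21 B=20 C=11 D=46] avail[A=3 B=15 C=8 D=30] open={R11,R12,R13,R14,R15,R8,R9}

Answer: A: 3
B: 15
C: 8
D: 30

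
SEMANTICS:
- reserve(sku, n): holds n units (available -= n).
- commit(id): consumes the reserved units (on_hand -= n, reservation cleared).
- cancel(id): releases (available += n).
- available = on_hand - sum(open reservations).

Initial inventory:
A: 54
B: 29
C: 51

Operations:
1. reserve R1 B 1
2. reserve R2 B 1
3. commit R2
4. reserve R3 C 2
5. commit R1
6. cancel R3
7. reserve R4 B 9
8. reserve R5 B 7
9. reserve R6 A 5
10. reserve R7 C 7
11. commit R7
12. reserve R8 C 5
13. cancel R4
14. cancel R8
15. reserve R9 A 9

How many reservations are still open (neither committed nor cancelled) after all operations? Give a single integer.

Step 1: reserve R1 B 1 -> on_hand[A=54 B=29 C=51] avail[A=54 B=28 C=51] open={R1}
Step 2: reserve R2 B 1 -> on_hand[A=54 B=29 C=51] avail[A=54 B=27 C=51] open={R1,R2}
Step 3: commit R2 -> on_hand[A=54 B=28 C=51] avail[A=54 B=27 C=51] open={R1}
Step 4: reserve R3 C 2 -> on_hand[A=54 B=28 C=51] avail[A=54 B=27 C=49] open={R1,R3}
Step 5: commit R1 -> on_hand[A=54 B=27 C=51] avail[A=54 B=27 C=49] open={R3}
Step 6: cancel R3 -> on_hand[A=54 B=27 C=51] avail[A=54 B=27 C=51] open={}
Step 7: reserve R4 B 9 -> on_hand[A=54 B=27 C=51] avail[A=54 B=18 C=51] open={R4}
Step 8: reserve R5 B 7 -> on_hand[A=54 B=27 C=51] avail[A=54 B=11 C=51] open={R4,R5}
Step 9: reserve R6 A 5 -> on_hand[A=54 B=27 C=51] avail[A=49 B=11 C=51] open={R4,R5,R6}
Step 10: reserve R7 C 7 -> on_hand[A=54 B=27 C=51] avail[A=49 B=11 C=44] open={R4,R5,R6,R7}
Step 11: commit R7 -> on_hand[A=54 B=27 C=44] avail[A=49 B=11 C=44] open={R4,R5,R6}
Step 12: reserve R8 C 5 -> on_hand[A=54 B=27 C=44] avail[A=49 B=11 C=39] open={R4,R5,R6,R8}
Step 13: cancel R4 -> on_hand[A=54 B=27 C=44] avail[A=49 B=20 C=39] open={R5,R6,R8}
Step 14: cancel R8 -> on_hand[A=54 B=27 C=44] avail[A=49 B=20 C=44] open={R5,R6}
Step 15: reserve R9 A 9 -> on_hand[A=54 B=27 C=44] avail[A=40 B=20 C=44] open={R5,R6,R9}
Open reservations: ['R5', 'R6', 'R9'] -> 3

Answer: 3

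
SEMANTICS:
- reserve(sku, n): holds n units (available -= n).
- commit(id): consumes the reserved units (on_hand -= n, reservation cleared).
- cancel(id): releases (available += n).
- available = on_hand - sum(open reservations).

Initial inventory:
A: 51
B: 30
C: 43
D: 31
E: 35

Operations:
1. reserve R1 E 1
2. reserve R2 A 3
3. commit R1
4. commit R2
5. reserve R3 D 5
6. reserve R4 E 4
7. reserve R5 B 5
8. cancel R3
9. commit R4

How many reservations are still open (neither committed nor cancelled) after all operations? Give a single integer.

Step 1: reserve R1 E 1 -> on_hand[A=51 B=30 C=43 D=31 E=35] avail[A=51 B=30 C=43 D=31 E=34] open={R1}
Step 2: reserve R2 A 3 -> on_hand[A=51 B=30 C=43 D=31 E=35] avail[A=48 B=30 C=43 D=31 E=34] open={R1,R2}
Step 3: commit R1 -> on_hand[A=51 B=30 C=43 D=31 E=34] avail[A=48 B=30 C=43 D=31 E=34] open={R2}
Step 4: commit R2 -> on_hand[A=48 B=30 C=43 D=31 E=34] avail[A=48 B=30 C=43 D=31 E=34] open={}
Step 5: reserve R3 D 5 -> on_hand[A=48 B=30 C=43 D=31 E=34] avail[A=48 B=30 C=43 D=26 E=34] open={R3}
Step 6: reserve R4 E 4 -> on_hand[A=48 B=30 C=43 D=31 E=34] avail[A=48 B=30 C=43 D=26 E=30] open={R3,R4}
Step 7: reserve R5 B 5 -> on_hand[A=48 B=30 C=43 D=31 E=34] avail[A=48 B=25 C=43 D=26 E=30] open={R3,R4,R5}
Step 8: cancel R3 -> on_hand[A=48 B=30 C=43 D=31 E=34] avail[A=48 B=25 C=43 D=31 E=30] open={R4,R5}
Step 9: commit R4 -> on_hand[A=48 B=30 C=43 D=31 E=30] avail[A=48 B=25 C=43 D=31 E=30] open={R5}
Open reservations: ['R5'] -> 1

Answer: 1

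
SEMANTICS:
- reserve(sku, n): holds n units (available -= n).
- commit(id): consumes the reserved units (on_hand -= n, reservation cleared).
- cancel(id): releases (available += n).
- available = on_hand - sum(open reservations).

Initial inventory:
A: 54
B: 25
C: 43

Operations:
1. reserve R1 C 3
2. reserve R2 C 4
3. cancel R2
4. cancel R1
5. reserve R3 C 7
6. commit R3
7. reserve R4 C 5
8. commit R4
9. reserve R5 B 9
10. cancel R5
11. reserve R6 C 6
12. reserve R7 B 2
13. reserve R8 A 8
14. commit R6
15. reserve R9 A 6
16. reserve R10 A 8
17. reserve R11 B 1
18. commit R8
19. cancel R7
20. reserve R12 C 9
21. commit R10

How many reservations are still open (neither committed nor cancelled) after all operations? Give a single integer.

Step 1: reserve R1 C 3 -> on_hand[A=54 B=25 C=43] avail[A=54 B=25 C=40] open={R1}
Step 2: reserve R2 C 4 -> on_hand[A=54 B=25 C=43] avail[A=54 B=25 C=36] open={R1,R2}
Step 3: cancel R2 -> on_hand[A=54 B=25 C=43] avail[A=54 B=25 C=40] open={R1}
Step 4: cancel R1 -> on_hand[A=54 B=25 C=43] avail[A=54 B=25 C=43] open={}
Step 5: reserve R3 C 7 -> on_hand[A=54 B=25 C=43] avail[A=54 B=25 C=36] open={R3}
Step 6: commit R3 -> on_hand[A=54 B=25 C=36] avail[A=54 B=25 C=36] open={}
Step 7: reserve R4 C 5 -> on_hand[A=54 B=25 C=36] avail[A=54 B=25 C=31] open={R4}
Step 8: commit R4 -> on_hand[A=54 B=25 C=31] avail[A=54 B=25 C=31] open={}
Step 9: reserve R5 B 9 -> on_hand[A=54 B=25 C=31] avail[A=54 B=16 C=31] open={R5}
Step 10: cancel R5 -> on_hand[A=54 B=25 C=31] avail[A=54 B=25 C=31] open={}
Step 11: reserve R6 C 6 -> on_hand[A=54 B=25 C=31] avail[A=54 B=25 C=25] open={R6}
Step 12: reserve R7 B 2 -> on_hand[A=54 B=25 C=31] avail[A=54 B=23 C=25] open={R6,R7}
Step 13: reserve R8 A 8 -> on_hand[A=54 B=25 C=31] avail[A=46 B=23 C=25] open={R6,R7,R8}
Step 14: commit R6 -> on_hand[A=54 B=25 C=25] avail[A=46 B=23 C=25] open={R7,R8}
Step 15: reserve R9 A 6 -> on_hand[A=54 B=25 C=25] avail[A=40 B=23 C=25] open={R7,R8,R9}
Step 16: reserve R10 A 8 -> on_hand[A=54 B=25 C=25] avail[A=32 B=23 C=25] open={R10,R7,R8,R9}
Step 17: reserve R11 B 1 -> on_hand[A=54 B=25 C=25] avail[A=32 B=22 C=25] open={R10,R11,R7,R8,R9}
Step 18: commit R8 -> on_hand[A=46 B=25 C=25] avail[A=32 B=22 C=25] open={R10,R11,R7,R9}
Step 19: cancel R7 -> on_hand[A=46 B=25 C=25] avail[A=32 B=24 C=25] open={R10,R11,R9}
Step 20: reserve R12 C 9 -> on_hand[A=46 B=25 C=25] avail[A=32 B=24 C=16] open={R10,R11,R12,R9}
Step 21: commit R10 -> on_hand[A=38 B=25 C=25] avail[A=32 B=24 C=16] open={R11,R12,R9}
Open reservations: ['R11', 'R12', 'R9'] -> 3

Answer: 3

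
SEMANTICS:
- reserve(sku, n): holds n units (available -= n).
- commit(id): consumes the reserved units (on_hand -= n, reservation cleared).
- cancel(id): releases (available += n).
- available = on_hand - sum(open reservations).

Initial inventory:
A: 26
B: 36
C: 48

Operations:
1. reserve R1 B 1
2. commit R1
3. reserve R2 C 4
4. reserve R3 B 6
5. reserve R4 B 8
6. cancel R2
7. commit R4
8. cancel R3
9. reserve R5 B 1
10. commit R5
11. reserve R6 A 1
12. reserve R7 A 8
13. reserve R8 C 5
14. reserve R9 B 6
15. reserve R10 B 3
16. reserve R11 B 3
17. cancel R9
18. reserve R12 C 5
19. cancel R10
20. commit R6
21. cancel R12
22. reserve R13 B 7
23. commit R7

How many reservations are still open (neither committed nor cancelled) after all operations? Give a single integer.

Answer: 3

Derivation:
Step 1: reserve R1 B 1 -> on_hand[A=26 B=36 C=48] avail[A=26 B=35 C=48] open={R1}
Step 2: commit R1 -> on_hand[A=26 B=35 C=48] avail[A=26 B=35 C=48] open={}
Step 3: reserve R2 C 4 -> on_hand[A=26 B=35 C=48] avail[A=26 B=35 C=44] open={R2}
Step 4: reserve R3 B 6 -> on_hand[A=26 B=35 C=48] avail[A=26 B=29 C=44] open={R2,R3}
Step 5: reserve R4 B 8 -> on_hand[A=26 B=35 C=48] avail[A=26 B=21 C=44] open={R2,R3,R4}
Step 6: cancel R2 -> on_hand[A=26 B=35 C=48] avail[A=26 B=21 C=48] open={R3,R4}
Step 7: commit R4 -> on_hand[A=26 B=27 C=48] avail[A=26 B=21 C=48] open={R3}
Step 8: cancel R3 -> on_hand[A=26 B=27 C=48] avail[A=26 B=27 C=48] open={}
Step 9: reserve R5 B 1 -> on_hand[A=26 B=27 C=48] avail[A=26 B=26 C=48] open={R5}
Step 10: commit R5 -> on_hand[A=26 B=26 C=48] avail[A=26 B=26 C=48] open={}
Step 11: reserve R6 A 1 -> on_hand[A=26 B=26 C=48] avail[A=25 B=26 C=48] open={R6}
Step 12: reserve R7 A 8 -> on_hand[A=26 B=26 C=48] avail[A=17 B=26 C=48] open={R6,R7}
Step 13: reserve R8 C 5 -> on_hand[A=26 B=26 C=48] avail[A=17 B=26 C=43] open={R6,R7,R8}
Step 14: reserve R9 B 6 -> on_hand[A=26 B=26 C=48] avail[A=17 B=20 C=43] open={R6,R7,R8,R9}
Step 15: reserve R10 B 3 -> on_hand[A=26 B=26 C=48] avail[A=17 B=17 C=43] open={R10,R6,R7,R8,R9}
Step 16: reserve R11 B 3 -> on_hand[A=26 B=26 C=48] avail[A=17 B=14 C=43] open={R10,R11,R6,R7,R8,R9}
Step 17: cancel R9 -> on_hand[A=26 B=26 C=48] avail[A=17 B=20 C=43] open={R10,R11,R6,R7,R8}
Step 18: reserve R12 C 5 -> on_hand[A=26 B=26 C=48] avail[A=17 B=20 C=38] open={R10,R11,R12,R6,R7,R8}
Step 19: cancel R10 -> on_hand[A=26 B=26 C=48] avail[A=17 B=23 C=38] open={R11,R12,R6,R7,R8}
Step 20: commit R6 -> on_hand[A=25 B=26 C=48] avail[A=17 B=23 C=38] open={R11,R12,R7,R8}
Step 21: cancel R12 -> on_hand[A=25 B=26 C=48] avail[A=17 B=23 C=43] open={R11,R7,R8}
Step 22: reserve R13 B 7 -> on_hand[A=25 B=26 C=48] avail[A=17 B=16 C=43] open={R11,R13,R7,R8}
Step 23: commit R7 -> on_hand[A=17 B=26 C=48] avail[A=17 B=16 C=43] open={R11,R13,R8}
Open reservations: ['R11', 'R13', 'R8'] -> 3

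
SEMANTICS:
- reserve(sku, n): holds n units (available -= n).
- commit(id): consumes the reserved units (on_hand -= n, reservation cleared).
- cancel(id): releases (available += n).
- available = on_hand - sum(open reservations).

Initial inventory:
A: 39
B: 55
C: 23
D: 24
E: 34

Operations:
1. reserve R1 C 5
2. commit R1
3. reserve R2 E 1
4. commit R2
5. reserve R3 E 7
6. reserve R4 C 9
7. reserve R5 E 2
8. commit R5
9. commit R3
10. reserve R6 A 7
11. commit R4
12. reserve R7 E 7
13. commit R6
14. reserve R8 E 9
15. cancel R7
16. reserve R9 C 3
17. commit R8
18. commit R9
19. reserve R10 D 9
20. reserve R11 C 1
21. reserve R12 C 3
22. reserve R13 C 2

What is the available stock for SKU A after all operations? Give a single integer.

Answer: 32

Derivation:
Step 1: reserve R1 C 5 -> on_hand[A=39 B=55 C=23 D=24 E=34] avail[A=39 B=55 C=18 D=24 E=34] open={R1}
Step 2: commit R1 -> on_hand[A=39 B=55 C=18 D=24 E=34] avail[A=39 B=55 C=18 D=24 E=34] open={}
Step 3: reserve R2 E 1 -> on_hand[A=39 B=55 C=18 D=24 E=34] avail[A=39 B=55 C=18 D=24 E=33] open={R2}
Step 4: commit R2 -> on_hand[A=39 B=55 C=18 D=24 E=33] avail[A=39 B=55 C=18 D=24 E=33] open={}
Step 5: reserve R3 E 7 -> on_hand[A=39 B=55 C=18 D=24 E=33] avail[A=39 B=55 C=18 D=24 E=26] open={R3}
Step 6: reserve R4 C 9 -> on_hand[A=39 B=55 C=18 D=24 E=33] avail[A=39 B=55 C=9 D=24 E=26] open={R3,R4}
Step 7: reserve R5 E 2 -> on_hand[A=39 B=55 C=18 D=24 E=33] avail[A=39 B=55 C=9 D=24 E=24] open={R3,R4,R5}
Step 8: commit R5 -> on_hand[A=39 B=55 C=18 D=24 E=31] avail[A=39 B=55 C=9 D=24 E=24] open={R3,R4}
Step 9: commit R3 -> on_hand[A=39 B=55 C=18 D=24 E=24] avail[A=39 B=55 C=9 D=24 E=24] open={R4}
Step 10: reserve R6 A 7 -> on_hand[A=39 B=55 C=18 D=24 E=24] avail[A=32 B=55 C=9 D=24 E=24] open={R4,R6}
Step 11: commit R4 -> on_hand[A=39 B=55 C=9 D=24 E=24] avail[A=32 B=55 C=9 D=24 E=24] open={R6}
Step 12: reserve R7 E 7 -> on_hand[A=39 B=55 C=9 D=24 E=24] avail[A=32 B=55 C=9 D=24 E=17] open={R6,R7}
Step 13: commit R6 -> on_hand[A=32 B=55 C=9 D=24 E=24] avail[A=32 B=55 C=9 D=24 E=17] open={R7}
Step 14: reserve R8 E 9 -> on_hand[A=32 B=55 C=9 D=24 E=24] avail[A=32 B=55 C=9 D=24 E=8] open={R7,R8}
Step 15: cancel R7 -> on_hand[A=32 B=55 C=9 D=24 E=24] avail[A=32 B=55 C=9 D=24 E=15] open={R8}
Step 16: reserve R9 C 3 -> on_hand[A=32 B=55 C=9 D=24 E=24] avail[A=32 B=55 C=6 D=24 E=15] open={R8,R9}
Step 17: commit R8 -> on_hand[A=32 B=55 C=9 D=24 E=15] avail[A=32 B=55 C=6 D=24 E=15] open={R9}
Step 18: commit R9 -> on_hand[A=32 B=55 C=6 D=24 E=15] avail[A=32 B=55 C=6 D=24 E=15] open={}
Step 19: reserve R10 D 9 -> on_hand[A=32 B=55 C=6 D=24 E=15] avail[A=32 B=55 C=6 D=15 E=15] open={R10}
Step 20: reserve R11 C 1 -> on_hand[A=32 B=55 C=6 D=24 E=15] avail[A=32 B=55 C=5 D=15 E=15] open={R10,R11}
Step 21: reserve R12 C 3 -> on_hand[A=32 B=55 C=6 D=24 E=15] avail[A=32 B=55 C=2 D=15 E=15] open={R10,R11,R12}
Step 22: reserve R13 C 2 -> on_hand[A=32 B=55 C=6 D=24 E=15] avail[A=32 B=55 C=0 D=15 E=15] open={R10,R11,R12,R13}
Final available[A] = 32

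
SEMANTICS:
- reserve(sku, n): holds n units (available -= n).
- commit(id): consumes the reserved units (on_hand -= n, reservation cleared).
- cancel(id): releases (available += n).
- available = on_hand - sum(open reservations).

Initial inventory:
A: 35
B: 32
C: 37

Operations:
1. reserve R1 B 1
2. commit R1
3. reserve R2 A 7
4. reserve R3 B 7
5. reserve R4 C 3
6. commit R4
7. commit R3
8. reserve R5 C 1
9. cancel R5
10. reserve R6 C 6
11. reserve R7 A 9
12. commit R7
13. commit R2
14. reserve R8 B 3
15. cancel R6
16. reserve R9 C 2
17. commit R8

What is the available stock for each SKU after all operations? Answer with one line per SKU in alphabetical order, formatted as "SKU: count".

Answer: A: 19
B: 21
C: 32

Derivation:
Step 1: reserve R1 B 1 -> on_hand[A=35 B=32 C=37] avail[A=35 B=31 C=37] open={R1}
Step 2: commit R1 -> on_hand[A=35 B=31 C=37] avail[A=35 B=31 C=37] open={}
Step 3: reserve R2 A 7 -> on_hand[A=35 B=31 C=37] avail[A=28 B=31 C=37] open={R2}
Step 4: reserve R3 B 7 -> on_hand[A=35 B=31 C=37] avail[A=28 B=24 C=37] open={R2,R3}
Step 5: reserve R4 C 3 -> on_hand[A=35 B=31 C=37] avail[A=28 B=24 C=34] open={R2,R3,R4}
Step 6: commit R4 -> on_hand[A=35 B=31 C=34] avail[A=28 B=24 C=34] open={R2,R3}
Step 7: commit R3 -> on_hand[A=35 B=24 C=34] avail[A=28 B=24 C=34] open={R2}
Step 8: reserve R5 C 1 -> on_hand[A=35 B=24 C=34] avail[A=28 B=24 C=33] open={R2,R5}
Step 9: cancel R5 -> on_hand[A=35 B=24 C=34] avail[A=28 B=24 C=34] open={R2}
Step 10: reserve R6 C 6 -> on_hand[A=35 B=24 C=34] avail[A=28 B=24 C=28] open={R2,R6}
Step 11: reserve R7 A 9 -> on_hand[A=35 B=24 C=34] avail[A=19 B=24 C=28] open={R2,R6,R7}
Step 12: commit R7 -> on_hand[A=26 B=24 C=34] avail[A=19 B=24 C=28] open={R2,R6}
Step 13: commit R2 -> on_hand[A=19 B=24 C=34] avail[A=19 B=24 C=28] open={R6}
Step 14: reserve R8 B 3 -> on_hand[A=19 B=24 C=34] avail[A=19 B=21 C=28] open={R6,R8}
Step 15: cancel R6 -> on_hand[A=19 B=24 C=34] avail[A=19 B=21 C=34] open={R8}
Step 16: reserve R9 C 2 -> on_hand[A=19 B=24 C=34] avail[A=19 B=21 C=32] open={R8,R9}
Step 17: commit R8 -> on_hand[A=19 B=21 C=34] avail[A=19 B=21 C=32] open={R9}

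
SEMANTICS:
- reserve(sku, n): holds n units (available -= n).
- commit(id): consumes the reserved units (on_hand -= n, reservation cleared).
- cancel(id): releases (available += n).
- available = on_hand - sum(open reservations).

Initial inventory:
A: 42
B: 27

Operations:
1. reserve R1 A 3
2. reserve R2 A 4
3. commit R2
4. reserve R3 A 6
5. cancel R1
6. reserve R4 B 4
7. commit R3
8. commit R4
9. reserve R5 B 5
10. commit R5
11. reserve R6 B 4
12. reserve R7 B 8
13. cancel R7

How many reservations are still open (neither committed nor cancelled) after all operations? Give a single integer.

Answer: 1

Derivation:
Step 1: reserve R1 A 3 -> on_hand[A=42 B=27] avail[A=39 B=27] open={R1}
Step 2: reserve R2 A 4 -> on_hand[A=42 B=27] avail[A=35 B=27] open={R1,R2}
Step 3: commit R2 -> on_hand[A=38 B=27] avail[A=35 B=27] open={R1}
Step 4: reserve R3 A 6 -> on_hand[A=38 B=27] avail[A=29 B=27] open={R1,R3}
Step 5: cancel R1 -> on_hand[A=38 B=27] avail[A=32 B=27] open={R3}
Step 6: reserve R4 B 4 -> on_hand[A=38 B=27] avail[A=32 B=23] open={R3,R4}
Step 7: commit R3 -> on_hand[A=32 B=27] avail[A=32 B=23] open={R4}
Step 8: commit R4 -> on_hand[A=32 B=23] avail[A=32 B=23] open={}
Step 9: reserve R5 B 5 -> on_hand[A=32 B=23] avail[A=32 B=18] open={R5}
Step 10: commit R5 -> on_hand[A=32 B=18] avail[A=32 B=18] open={}
Step 11: reserve R6 B 4 -> on_hand[A=32 B=18] avail[A=32 B=14] open={R6}
Step 12: reserve R7 B 8 -> on_hand[A=32 B=18] avail[A=32 B=6] open={R6,R7}
Step 13: cancel R7 -> on_hand[A=32 B=18] avail[A=32 B=14] open={R6}
Open reservations: ['R6'] -> 1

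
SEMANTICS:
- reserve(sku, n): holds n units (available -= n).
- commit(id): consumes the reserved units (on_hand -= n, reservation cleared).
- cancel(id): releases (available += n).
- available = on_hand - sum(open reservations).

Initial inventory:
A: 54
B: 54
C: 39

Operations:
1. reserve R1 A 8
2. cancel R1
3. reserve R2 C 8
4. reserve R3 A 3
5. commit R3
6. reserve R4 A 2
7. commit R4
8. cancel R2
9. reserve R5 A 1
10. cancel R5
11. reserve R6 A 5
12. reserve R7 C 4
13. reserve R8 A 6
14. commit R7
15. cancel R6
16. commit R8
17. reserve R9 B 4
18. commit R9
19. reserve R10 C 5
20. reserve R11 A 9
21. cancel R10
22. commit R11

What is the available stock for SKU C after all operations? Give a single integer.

Answer: 35

Derivation:
Step 1: reserve R1 A 8 -> on_hand[A=54 B=54 C=39] avail[A=46 B=54 C=39] open={R1}
Step 2: cancel R1 -> on_hand[A=54 B=54 C=39] avail[A=54 B=54 C=39] open={}
Step 3: reserve R2 C 8 -> on_hand[A=54 B=54 C=39] avail[A=54 B=54 C=31] open={R2}
Step 4: reserve R3 A 3 -> on_hand[A=54 B=54 C=39] avail[A=51 B=54 C=31] open={R2,R3}
Step 5: commit R3 -> on_hand[A=51 B=54 C=39] avail[A=51 B=54 C=31] open={R2}
Step 6: reserve R4 A 2 -> on_hand[A=51 B=54 C=39] avail[A=49 B=54 C=31] open={R2,R4}
Step 7: commit R4 -> on_hand[A=49 B=54 C=39] avail[A=49 B=54 C=31] open={R2}
Step 8: cancel R2 -> on_hand[A=49 B=54 C=39] avail[A=49 B=54 C=39] open={}
Step 9: reserve R5 A 1 -> on_hand[A=49 B=54 C=39] avail[A=48 B=54 C=39] open={R5}
Step 10: cancel R5 -> on_hand[A=49 B=54 C=39] avail[A=49 B=54 C=39] open={}
Step 11: reserve R6 A 5 -> on_hand[A=49 B=54 C=39] avail[A=44 B=54 C=39] open={R6}
Step 12: reserve R7 C 4 -> on_hand[A=49 B=54 C=39] avail[A=44 B=54 C=35] open={R6,R7}
Step 13: reserve R8 A 6 -> on_hand[A=49 B=54 C=39] avail[A=38 B=54 C=35] open={R6,R7,R8}
Step 14: commit R7 -> on_hand[A=49 B=54 C=35] avail[A=38 B=54 C=35] open={R6,R8}
Step 15: cancel R6 -> on_hand[A=49 B=54 C=35] avail[A=43 B=54 C=35] open={R8}
Step 16: commit R8 -> on_hand[A=43 B=54 C=35] avail[A=43 B=54 C=35] open={}
Step 17: reserve R9 B 4 -> on_hand[A=43 B=54 C=35] avail[A=43 B=50 C=35] open={R9}
Step 18: commit R9 -> on_hand[A=43 B=50 C=35] avail[A=43 B=50 C=35] open={}
Step 19: reserve R10 C 5 -> on_hand[A=43 B=50 C=35] avail[A=43 B=50 C=30] open={R10}
Step 20: reserve R11 A 9 -> on_hand[A=43 B=50 C=35] avail[A=34 B=50 C=30] open={R10,R11}
Step 21: cancel R10 -> on_hand[A=43 B=50 C=35] avail[A=34 B=50 C=35] open={R11}
Step 22: commit R11 -> on_hand[A=34 B=50 C=35] avail[A=34 B=50 C=35] open={}
Final available[C] = 35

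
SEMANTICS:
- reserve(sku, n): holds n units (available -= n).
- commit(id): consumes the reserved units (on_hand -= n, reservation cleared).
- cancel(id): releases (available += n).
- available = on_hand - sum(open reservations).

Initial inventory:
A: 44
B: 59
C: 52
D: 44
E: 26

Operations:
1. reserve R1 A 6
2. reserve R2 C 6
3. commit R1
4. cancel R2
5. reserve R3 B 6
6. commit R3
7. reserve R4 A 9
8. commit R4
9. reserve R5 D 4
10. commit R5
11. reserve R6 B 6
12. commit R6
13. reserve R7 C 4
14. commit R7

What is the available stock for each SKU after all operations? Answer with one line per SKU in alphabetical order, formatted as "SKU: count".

Step 1: reserve R1 A 6 -> on_hand[A=44 B=59 C=52 D=44 E=26] avail[A=38 B=59 C=52 D=44 E=26] open={R1}
Step 2: reserve R2 C 6 -> on_hand[A=44 B=59 C=52 D=44 E=26] avail[A=38 B=59 C=46 D=44 E=26] open={R1,R2}
Step 3: commit R1 -> on_hand[A=38 B=59 C=52 D=44 E=26] avail[A=38 B=59 C=46 D=44 E=26] open={R2}
Step 4: cancel R2 -> on_hand[A=38 B=59 C=52 D=44 E=26] avail[A=38 B=59 C=52 D=44 E=26] open={}
Step 5: reserve R3 B 6 -> on_hand[A=38 B=59 C=52 D=44 E=26] avail[A=38 B=53 C=52 D=44 E=26] open={R3}
Step 6: commit R3 -> on_hand[A=38 B=53 C=52 D=44 E=26] avail[A=38 B=53 C=52 D=44 E=26] open={}
Step 7: reserve R4 A 9 -> on_hand[A=38 B=53 C=52 D=44 E=26] avail[A=29 B=53 C=52 D=44 E=26] open={R4}
Step 8: commit R4 -> on_hand[A=29 B=53 C=52 D=44 E=26] avail[A=29 B=53 C=52 D=44 E=26] open={}
Step 9: reserve R5 D 4 -> on_hand[A=29 B=53 C=52 D=44 E=26] avail[A=29 B=53 C=52 D=40 E=26] open={R5}
Step 10: commit R5 -> on_hand[A=29 B=53 C=52 D=40 E=26] avail[A=29 B=53 C=52 D=40 E=26] open={}
Step 11: reserve R6 B 6 -> on_hand[A=29 B=53 C=52 D=40 E=26] avail[A=29 B=47 C=52 D=40 E=26] open={R6}
Step 12: commit R6 -> on_hand[A=29 B=47 C=52 D=40 E=26] avail[A=29 B=47 C=52 D=40 E=26] open={}
Step 13: reserve R7 C 4 -> on_hand[A=29 B=47 C=52 D=40 E=26] avail[A=29 B=47 C=48 D=40 E=26] open={R7}
Step 14: commit R7 -> on_hand[A=29 B=47 C=48 D=40 E=26] avail[A=29 B=47 C=48 D=40 E=26] open={}

Answer: A: 29
B: 47
C: 48
D: 40
E: 26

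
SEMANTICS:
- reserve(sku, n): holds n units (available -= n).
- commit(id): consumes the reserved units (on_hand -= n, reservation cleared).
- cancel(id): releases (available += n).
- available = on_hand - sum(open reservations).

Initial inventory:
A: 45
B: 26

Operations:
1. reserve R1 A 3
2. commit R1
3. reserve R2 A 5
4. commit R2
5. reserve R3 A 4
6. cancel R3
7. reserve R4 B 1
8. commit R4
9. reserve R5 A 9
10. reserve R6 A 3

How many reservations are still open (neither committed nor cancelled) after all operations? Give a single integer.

Step 1: reserve R1 A 3 -> on_hand[A=45 B=26] avail[A=42 B=26] open={R1}
Step 2: commit R1 -> on_hand[A=42 B=26] avail[A=42 B=26] open={}
Step 3: reserve R2 A 5 -> on_hand[A=42 B=26] avail[A=37 B=26] open={R2}
Step 4: commit R2 -> on_hand[A=37 B=26] avail[A=37 B=26] open={}
Step 5: reserve R3 A 4 -> on_hand[A=37 B=26] avail[A=33 B=26] open={R3}
Step 6: cancel R3 -> on_hand[A=37 B=26] avail[A=37 B=26] open={}
Step 7: reserve R4 B 1 -> on_hand[A=37 B=26] avail[A=37 B=25] open={R4}
Step 8: commit R4 -> on_hand[A=37 B=25] avail[A=37 B=25] open={}
Step 9: reserve R5 A 9 -> on_hand[A=37 B=25] avail[A=28 B=25] open={R5}
Step 10: reserve R6 A 3 -> on_hand[A=37 B=25] avail[A=25 B=25] open={R5,R6}
Open reservations: ['R5', 'R6'] -> 2

Answer: 2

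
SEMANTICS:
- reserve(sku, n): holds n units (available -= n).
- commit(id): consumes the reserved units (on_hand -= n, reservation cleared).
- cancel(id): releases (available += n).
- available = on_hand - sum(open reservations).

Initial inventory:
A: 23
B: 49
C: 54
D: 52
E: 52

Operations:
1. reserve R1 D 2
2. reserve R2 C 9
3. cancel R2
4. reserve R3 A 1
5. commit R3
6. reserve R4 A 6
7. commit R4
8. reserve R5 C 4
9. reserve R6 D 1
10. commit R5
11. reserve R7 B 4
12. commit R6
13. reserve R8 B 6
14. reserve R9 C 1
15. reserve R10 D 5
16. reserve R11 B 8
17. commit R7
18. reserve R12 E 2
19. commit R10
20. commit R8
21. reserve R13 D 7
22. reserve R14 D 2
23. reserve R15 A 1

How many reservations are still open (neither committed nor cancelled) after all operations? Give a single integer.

Step 1: reserve R1 D 2 -> on_hand[A=23 B=49 C=54 D=52 E=52] avail[A=23 B=49 C=54 D=50 E=52] open={R1}
Step 2: reserve R2 C 9 -> on_hand[A=23 B=49 C=54 D=52 E=52] avail[A=23 B=49 C=45 D=50 E=52] open={R1,R2}
Step 3: cancel R2 -> on_hand[A=23 B=49 C=54 D=52 E=52] avail[A=23 B=49 C=54 D=50 E=52] open={R1}
Step 4: reserve R3 A 1 -> on_hand[A=23 B=49 C=54 D=52 E=52] avail[A=22 B=49 C=54 D=50 E=52] open={R1,R3}
Step 5: commit R3 -> on_hand[A=22 B=49 C=54 D=52 E=52] avail[A=22 B=49 C=54 D=50 E=52] open={R1}
Step 6: reserve R4 A 6 -> on_hand[A=22 B=49 C=54 D=52 E=52] avail[A=16 B=49 C=54 D=50 E=52] open={R1,R4}
Step 7: commit R4 -> on_hand[A=16 B=49 C=54 D=52 E=52] avail[A=16 B=49 C=54 D=50 E=52] open={R1}
Step 8: reserve R5 C 4 -> on_hand[A=16 B=49 C=54 D=52 E=52] avail[A=16 B=49 C=50 D=50 E=52] open={R1,R5}
Step 9: reserve R6 D 1 -> on_hand[A=16 B=49 C=54 D=52 E=52] avail[A=16 B=49 C=50 D=49 E=52] open={R1,R5,R6}
Step 10: commit R5 -> on_hand[A=16 B=49 C=50 D=52 E=52] avail[A=16 B=49 C=50 D=49 E=52] open={R1,R6}
Step 11: reserve R7 B 4 -> on_hand[A=16 B=49 C=50 D=52 E=52] avail[A=16 B=45 C=50 D=49 E=52] open={R1,R6,R7}
Step 12: commit R6 -> on_hand[A=16 B=49 C=50 D=51 E=52] avail[A=16 B=45 C=50 D=49 E=52] open={R1,R7}
Step 13: reserve R8 B 6 -> on_hand[A=16 B=49 C=50 D=51 E=52] avail[A=16 B=39 C=50 D=49 E=52] open={R1,R7,R8}
Step 14: reserve R9 C 1 -> on_hand[A=16 B=49 C=50 D=51 E=52] avail[A=16 B=39 C=49 D=49 E=52] open={R1,R7,R8,R9}
Step 15: reserve R10 D 5 -> on_hand[A=16 B=49 C=50 D=51 E=52] avail[A=16 B=39 C=49 D=44 E=52] open={R1,R10,R7,R8,R9}
Step 16: reserve R11 B 8 -> on_hand[A=16 B=49 C=50 D=51 E=52] avail[A=16 B=31 C=49 D=44 E=52] open={R1,R10,R11,R7,R8,R9}
Step 17: commit R7 -> on_hand[A=16 B=45 C=50 D=51 E=52] avail[A=16 B=31 C=49 D=44 E=52] open={R1,R10,R11,R8,R9}
Step 18: reserve R12 E 2 -> on_hand[A=16 B=45 C=50 D=51 E=52] avail[A=16 B=31 C=49 D=44 E=50] open={R1,R10,R11,R12,R8,R9}
Step 19: commit R10 -> on_hand[A=16 B=45 C=50 D=46 E=52] avail[A=16 B=31 C=49 D=44 E=50] open={R1,R11,R12,R8,R9}
Step 20: commit R8 -> on_hand[A=16 B=39 C=50 D=46 E=52] avail[A=16 B=31 C=49 D=44 E=50] open={R1,R11,R12,R9}
Step 21: reserve R13 D 7 -> on_hand[A=16 B=39 C=50 D=46 E=52] avail[A=16 B=31 C=49 D=37 E=50] open={R1,R11,R12,R13,R9}
Step 22: reserve R14 D 2 -> on_hand[A=16 B=39 C=50 D=46 E=52] avail[A=16 B=31 C=49 D=35 E=50] open={R1,R11,R12,R13,R14,R9}
Step 23: reserve R15 A 1 -> on_hand[A=16 B=39 C=50 D=46 E=52] avail[A=15 B=31 C=49 D=35 E=50] open={R1,R11,R12,R13,R14,R15,R9}
Open reservations: ['R1', 'R11', 'R12', 'R13', 'R14', 'R15', 'R9'] -> 7

Answer: 7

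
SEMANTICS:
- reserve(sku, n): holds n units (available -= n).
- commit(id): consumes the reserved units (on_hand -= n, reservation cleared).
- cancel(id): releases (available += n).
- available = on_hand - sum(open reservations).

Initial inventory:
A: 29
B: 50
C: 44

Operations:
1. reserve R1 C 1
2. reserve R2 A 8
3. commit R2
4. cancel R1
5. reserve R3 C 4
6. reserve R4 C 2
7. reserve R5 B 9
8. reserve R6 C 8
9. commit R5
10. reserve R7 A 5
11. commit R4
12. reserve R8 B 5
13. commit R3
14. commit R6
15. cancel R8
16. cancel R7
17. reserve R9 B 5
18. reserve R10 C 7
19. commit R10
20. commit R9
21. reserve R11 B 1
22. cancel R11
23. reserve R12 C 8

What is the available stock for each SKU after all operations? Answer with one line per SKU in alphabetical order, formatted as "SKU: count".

Step 1: reserve R1 C 1 -> on_hand[A=29 B=50 C=44] avail[A=29 B=50 C=43] open={R1}
Step 2: reserve R2 A 8 -> on_hand[A=29 B=50 C=44] avail[A=21 B=50 C=43] open={R1,R2}
Step 3: commit R2 -> on_hand[A=21 B=50 C=44] avail[A=21 B=50 C=43] open={R1}
Step 4: cancel R1 -> on_hand[A=21 B=50 C=44] avail[A=21 B=50 C=44] open={}
Step 5: reserve R3 C 4 -> on_hand[A=21 B=50 C=44] avail[A=21 B=50 C=40] open={R3}
Step 6: reserve R4 C 2 -> on_hand[A=21 B=50 C=44] avail[A=21 B=50 C=38] open={R3,R4}
Step 7: reserve R5 B 9 -> on_hand[A=21 B=50 C=44] avail[A=21 B=41 C=38] open={R3,R4,R5}
Step 8: reserve R6 C 8 -> on_hand[A=21 B=50 C=44] avail[A=21 B=41 C=30] open={R3,R4,R5,R6}
Step 9: commit R5 -> on_hand[A=21 B=41 C=44] avail[A=21 B=41 C=30] open={R3,R4,R6}
Step 10: reserve R7 A 5 -> on_hand[A=21 B=41 C=44] avail[A=16 B=41 C=30] open={R3,R4,R6,R7}
Step 11: commit R4 -> on_hand[A=21 B=41 C=42] avail[A=16 B=41 C=30] open={R3,R6,R7}
Step 12: reserve R8 B 5 -> on_hand[A=21 B=41 C=42] avail[A=16 B=36 C=30] open={R3,R6,R7,R8}
Step 13: commit R3 -> on_hand[A=21 B=41 C=38] avail[A=16 B=36 C=30] open={R6,R7,R8}
Step 14: commit R6 -> on_hand[A=21 B=41 C=30] avail[A=16 B=36 C=30] open={R7,R8}
Step 15: cancel R8 -> on_hand[A=21 B=41 C=30] avail[A=16 B=41 C=30] open={R7}
Step 16: cancel R7 -> on_hand[A=21 B=41 C=30] avail[A=21 B=41 C=30] open={}
Step 17: reserve R9 B 5 -> on_hand[A=21 B=41 C=30] avail[A=21 B=36 C=30] open={R9}
Step 18: reserve R10 C 7 -> on_hand[A=21 B=41 C=30] avail[A=21 B=36 C=23] open={R10,R9}
Step 19: commit R10 -> on_hand[A=21 B=41 C=23] avail[A=21 B=36 C=23] open={R9}
Step 20: commit R9 -> on_hand[A=21 B=36 C=23] avail[A=21 B=36 C=23] open={}
Step 21: reserve R11 B 1 -> on_hand[A=21 B=36 C=23] avail[A=21 B=35 C=23] open={R11}
Step 22: cancel R11 -> on_hand[A=21 B=36 C=23] avail[A=21 B=36 C=23] open={}
Step 23: reserve R12 C 8 -> on_hand[A=21 B=36 C=23] avail[A=21 B=36 C=15] open={R12}

Answer: A: 21
B: 36
C: 15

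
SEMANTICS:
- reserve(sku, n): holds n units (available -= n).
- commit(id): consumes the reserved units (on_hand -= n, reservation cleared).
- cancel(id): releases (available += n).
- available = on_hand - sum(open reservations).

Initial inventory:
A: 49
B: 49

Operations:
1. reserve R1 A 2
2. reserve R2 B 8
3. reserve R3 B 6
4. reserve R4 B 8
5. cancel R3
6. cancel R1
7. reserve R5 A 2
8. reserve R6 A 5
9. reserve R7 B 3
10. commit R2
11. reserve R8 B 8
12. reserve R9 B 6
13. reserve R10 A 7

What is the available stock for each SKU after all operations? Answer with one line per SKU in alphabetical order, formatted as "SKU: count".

Answer: A: 35
B: 16

Derivation:
Step 1: reserve R1 A 2 -> on_hand[A=49 B=49] avail[A=47 B=49] open={R1}
Step 2: reserve R2 B 8 -> on_hand[A=49 B=49] avail[A=47 B=41] open={R1,R2}
Step 3: reserve R3 B 6 -> on_hand[A=49 B=49] avail[A=47 B=35] open={R1,R2,R3}
Step 4: reserve R4 B 8 -> on_hand[A=49 B=49] avail[A=47 B=27] open={R1,R2,R3,R4}
Step 5: cancel R3 -> on_hand[A=49 B=49] avail[A=47 B=33] open={R1,R2,R4}
Step 6: cancel R1 -> on_hand[A=49 B=49] avail[A=49 B=33] open={R2,R4}
Step 7: reserve R5 A 2 -> on_hand[A=49 B=49] avail[A=47 B=33] open={R2,R4,R5}
Step 8: reserve R6 A 5 -> on_hand[A=49 B=49] avail[A=42 B=33] open={R2,R4,R5,R6}
Step 9: reserve R7 B 3 -> on_hand[A=49 B=49] avail[A=42 B=30] open={R2,R4,R5,R6,R7}
Step 10: commit R2 -> on_hand[A=49 B=41] avail[A=42 B=30] open={R4,R5,R6,R7}
Step 11: reserve R8 B 8 -> on_hand[A=49 B=41] avail[A=42 B=22] open={R4,R5,R6,R7,R8}
Step 12: reserve R9 B 6 -> on_hand[A=49 B=41] avail[A=42 B=16] open={R4,R5,R6,R7,R8,R9}
Step 13: reserve R10 A 7 -> on_hand[A=49 B=41] avail[A=35 B=16] open={R10,R4,R5,R6,R7,R8,R9}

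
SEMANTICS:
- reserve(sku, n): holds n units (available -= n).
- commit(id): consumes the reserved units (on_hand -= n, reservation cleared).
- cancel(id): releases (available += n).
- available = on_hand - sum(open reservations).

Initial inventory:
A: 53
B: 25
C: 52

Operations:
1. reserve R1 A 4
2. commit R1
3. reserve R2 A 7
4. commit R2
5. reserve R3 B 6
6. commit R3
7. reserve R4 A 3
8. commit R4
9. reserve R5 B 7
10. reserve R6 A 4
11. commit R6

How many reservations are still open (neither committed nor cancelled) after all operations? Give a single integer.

Step 1: reserve R1 A 4 -> on_hand[A=53 B=25 C=52] avail[A=49 B=25 C=52] open={R1}
Step 2: commit R1 -> on_hand[A=49 B=25 C=52] avail[A=49 B=25 C=52] open={}
Step 3: reserve R2 A 7 -> on_hand[A=49 B=25 C=52] avail[A=42 B=25 C=52] open={R2}
Step 4: commit R2 -> on_hand[A=42 B=25 C=52] avail[A=42 B=25 C=52] open={}
Step 5: reserve R3 B 6 -> on_hand[A=42 B=25 C=52] avail[A=42 B=19 C=52] open={R3}
Step 6: commit R3 -> on_hand[A=42 B=19 C=52] avail[A=42 B=19 C=52] open={}
Step 7: reserve R4 A 3 -> on_hand[A=42 B=19 C=52] avail[A=39 B=19 C=52] open={R4}
Step 8: commit R4 -> on_hand[A=39 B=19 C=52] avail[A=39 B=19 C=52] open={}
Step 9: reserve R5 B 7 -> on_hand[A=39 B=19 C=52] avail[A=39 B=12 C=52] open={R5}
Step 10: reserve R6 A 4 -> on_hand[A=39 B=19 C=52] avail[A=35 B=12 C=52] open={R5,R6}
Step 11: commit R6 -> on_hand[A=35 B=19 C=52] avail[A=35 B=12 C=52] open={R5}
Open reservations: ['R5'] -> 1

Answer: 1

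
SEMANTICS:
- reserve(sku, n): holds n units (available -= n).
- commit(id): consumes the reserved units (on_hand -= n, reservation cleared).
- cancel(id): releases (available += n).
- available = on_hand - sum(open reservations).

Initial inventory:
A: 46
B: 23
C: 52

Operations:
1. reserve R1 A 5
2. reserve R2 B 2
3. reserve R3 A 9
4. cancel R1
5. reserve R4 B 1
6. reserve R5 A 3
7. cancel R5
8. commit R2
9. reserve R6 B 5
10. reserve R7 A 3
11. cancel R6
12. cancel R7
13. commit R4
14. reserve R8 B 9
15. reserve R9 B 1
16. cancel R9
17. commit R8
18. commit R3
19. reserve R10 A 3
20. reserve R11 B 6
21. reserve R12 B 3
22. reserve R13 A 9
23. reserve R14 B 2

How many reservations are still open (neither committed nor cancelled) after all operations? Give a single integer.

Answer: 5

Derivation:
Step 1: reserve R1 A 5 -> on_hand[A=46 B=23 C=52] avail[A=41 B=23 C=52] open={R1}
Step 2: reserve R2 B 2 -> on_hand[A=46 B=23 C=52] avail[A=41 B=21 C=52] open={R1,R2}
Step 3: reserve R3 A 9 -> on_hand[A=46 B=23 C=52] avail[A=32 B=21 C=52] open={R1,R2,R3}
Step 4: cancel R1 -> on_hand[A=46 B=23 C=52] avail[A=37 B=21 C=52] open={R2,R3}
Step 5: reserve R4 B 1 -> on_hand[A=46 B=23 C=52] avail[A=37 B=20 C=52] open={R2,R3,R4}
Step 6: reserve R5 A 3 -> on_hand[A=46 B=23 C=52] avail[A=34 B=20 C=52] open={R2,R3,R4,R5}
Step 7: cancel R5 -> on_hand[A=46 B=23 C=52] avail[A=37 B=20 C=52] open={R2,R3,R4}
Step 8: commit R2 -> on_hand[A=46 B=21 C=52] avail[A=37 B=20 C=52] open={R3,R4}
Step 9: reserve R6 B 5 -> on_hand[A=46 B=21 C=52] avail[A=37 B=15 C=52] open={R3,R4,R6}
Step 10: reserve R7 A 3 -> on_hand[A=46 B=21 C=52] avail[A=34 B=15 C=52] open={R3,R4,R6,R7}
Step 11: cancel R6 -> on_hand[A=46 B=21 C=52] avail[A=34 B=20 C=52] open={R3,R4,R7}
Step 12: cancel R7 -> on_hand[A=46 B=21 C=52] avail[A=37 B=20 C=52] open={R3,R4}
Step 13: commit R4 -> on_hand[A=46 B=20 C=52] avail[A=37 B=20 C=52] open={R3}
Step 14: reserve R8 B 9 -> on_hand[A=46 B=20 C=52] avail[A=37 B=11 C=52] open={R3,R8}
Step 15: reserve R9 B 1 -> on_hand[A=46 B=20 C=52] avail[A=37 B=10 C=52] open={R3,R8,R9}
Step 16: cancel R9 -> on_hand[A=46 B=20 C=52] avail[A=37 B=11 C=52] open={R3,R8}
Step 17: commit R8 -> on_hand[A=46 B=11 C=52] avail[A=37 B=11 C=52] open={R3}
Step 18: commit R3 -> on_hand[A=37 B=11 C=52] avail[A=37 B=11 C=52] open={}
Step 19: reserve R10 A 3 -> on_hand[A=37 B=11 C=52] avail[A=34 B=11 C=52] open={R10}
Step 20: reserve R11 B 6 -> on_hand[A=37 B=11 C=52] avail[A=34 B=5 C=52] open={R10,R11}
Step 21: reserve R12 B 3 -> on_hand[A=37 B=11 C=52] avail[A=34 B=2 C=52] open={R10,R11,R12}
Step 22: reserve R13 A 9 -> on_hand[A=37 B=11 C=52] avail[A=25 B=2 C=52] open={R10,R11,R12,R13}
Step 23: reserve R14 B 2 -> on_hand[A=37 B=11 C=52] avail[A=25 B=0 C=52] open={R10,R11,R12,R13,R14}
Open reservations: ['R10', 'R11', 'R12', 'R13', 'R14'] -> 5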